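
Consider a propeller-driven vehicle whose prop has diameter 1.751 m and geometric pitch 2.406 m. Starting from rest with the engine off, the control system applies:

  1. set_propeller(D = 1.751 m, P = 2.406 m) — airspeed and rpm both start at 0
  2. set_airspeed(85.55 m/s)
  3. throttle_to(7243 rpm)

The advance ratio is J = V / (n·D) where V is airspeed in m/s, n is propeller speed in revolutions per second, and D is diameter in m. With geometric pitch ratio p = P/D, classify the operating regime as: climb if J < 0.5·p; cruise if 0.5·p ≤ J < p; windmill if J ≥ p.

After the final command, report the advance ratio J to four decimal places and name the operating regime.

J = 0.4047, regime = climb

set_propeller: D = 1.751 m, P = 2.406 m (p = P/D = 1.374072); state ← (V=0, rpm=0)
set_airspeed(85.55): V ← 85.55 m/s
throttle_to(7243): rpm ← 7243
final state: V = 85.55 m/s, rpm = 7243 → n = rpm/60 = 120.716667 rev/s
J = V / (n·D) = 85.55 / (120.716667 × 1.751) = 0.404731
regime bands: climb J<0.6870 | cruise [0.6870, 1.3741) | windmill J≥1.3741
J = 0.4047 → climb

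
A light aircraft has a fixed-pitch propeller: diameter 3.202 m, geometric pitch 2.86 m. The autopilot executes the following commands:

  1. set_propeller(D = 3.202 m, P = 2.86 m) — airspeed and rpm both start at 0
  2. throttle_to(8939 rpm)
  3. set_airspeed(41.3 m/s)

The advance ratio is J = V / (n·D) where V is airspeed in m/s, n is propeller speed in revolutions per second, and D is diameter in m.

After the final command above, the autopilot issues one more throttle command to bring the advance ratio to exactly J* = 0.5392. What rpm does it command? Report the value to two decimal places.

set_propeller: D = 3.202 m, P = 2.86 m (p = P/D = 0.893192); state ← (V=0, rpm=0)
throttle_to(8939): rpm ← 8939
set_airspeed(41.3): V ← 41.3 m/s
final state: V = 41.3 m/s, rpm = 8939 → n = rpm/60 = 148.983333 rev/s
target J* = 0.5392; solve J* = V/(n·D) for n: n = V/(J*·D) = 41.3/(0.5392 × 3.202) = 23.920973 rev/s
rpm = 60·n = 1435.258379

rpm = 1435.26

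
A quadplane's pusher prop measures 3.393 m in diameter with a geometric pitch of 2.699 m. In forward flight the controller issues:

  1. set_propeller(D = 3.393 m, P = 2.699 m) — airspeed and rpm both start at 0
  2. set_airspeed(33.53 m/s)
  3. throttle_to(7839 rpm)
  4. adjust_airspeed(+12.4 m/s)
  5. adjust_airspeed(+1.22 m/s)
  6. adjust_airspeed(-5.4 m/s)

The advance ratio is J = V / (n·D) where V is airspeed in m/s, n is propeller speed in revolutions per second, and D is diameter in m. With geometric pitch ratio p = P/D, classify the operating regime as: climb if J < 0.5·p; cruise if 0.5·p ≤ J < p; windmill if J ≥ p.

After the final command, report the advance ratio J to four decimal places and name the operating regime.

J = 0.0942, regime = climb

set_propeller: D = 3.393 m, P = 2.699 m (p = P/D = 0.795461); state ← (V=0, rpm=0)
set_airspeed(33.53): V ← 33.53 m/s
throttle_to(7839): rpm ← 7839
adjust_airspeed(+12.4): V ← 33.53 +12.4 = 45.93 m/s
adjust_airspeed(+1.22): V ← 45.93 +1.22 = 47.15 m/s
adjust_airspeed(-5.4): V ← 47.15 -5.4 = 41.75 m/s
final state: V = 41.75 m/s, rpm = 7839 → n = rpm/60 = 130.650000 rev/s
J = V / (n·D) = 41.75 / (130.650000 × 3.393) = 0.094181
regime bands: climb J<0.3977 | cruise [0.3977, 0.7955) | windmill J≥0.7955
J = 0.0942 → climb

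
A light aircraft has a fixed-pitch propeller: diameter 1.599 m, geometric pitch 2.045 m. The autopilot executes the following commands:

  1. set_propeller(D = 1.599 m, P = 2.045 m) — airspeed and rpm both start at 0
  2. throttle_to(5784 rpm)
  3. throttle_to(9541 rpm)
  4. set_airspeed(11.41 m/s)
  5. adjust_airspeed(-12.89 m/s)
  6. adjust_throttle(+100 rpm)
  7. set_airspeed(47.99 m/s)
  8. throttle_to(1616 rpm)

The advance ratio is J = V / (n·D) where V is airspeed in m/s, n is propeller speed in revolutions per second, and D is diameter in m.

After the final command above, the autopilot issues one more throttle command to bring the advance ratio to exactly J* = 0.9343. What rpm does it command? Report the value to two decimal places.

rpm = 1927.38

set_propeller: D = 1.599 m, P = 2.045 m (p = P/D = 1.278924); state ← (V=0, rpm=0)
throttle_to(5784): rpm ← 5784
throttle_to(9541): rpm ← 9541
set_airspeed(11.41): V ← 11.41 m/s
adjust_airspeed(-12.89): V ← 11.41 -12.89 = -1.48 m/s
adjust_throttle(+100): rpm ← 9541 +100 = 9641
set_airspeed(47.99): V ← 47.99 m/s
throttle_to(1616): rpm ← 1616
final state: V = 47.99 m/s, rpm = 1616 → n = rpm/60 = 26.933333 rev/s
target J* = 0.9343; solve J* = V/(n·D) for n: n = V/(J*·D) = 47.99/(0.9343 × 1.599) = 32.122988 rev/s
rpm = 60·n = 1927.379288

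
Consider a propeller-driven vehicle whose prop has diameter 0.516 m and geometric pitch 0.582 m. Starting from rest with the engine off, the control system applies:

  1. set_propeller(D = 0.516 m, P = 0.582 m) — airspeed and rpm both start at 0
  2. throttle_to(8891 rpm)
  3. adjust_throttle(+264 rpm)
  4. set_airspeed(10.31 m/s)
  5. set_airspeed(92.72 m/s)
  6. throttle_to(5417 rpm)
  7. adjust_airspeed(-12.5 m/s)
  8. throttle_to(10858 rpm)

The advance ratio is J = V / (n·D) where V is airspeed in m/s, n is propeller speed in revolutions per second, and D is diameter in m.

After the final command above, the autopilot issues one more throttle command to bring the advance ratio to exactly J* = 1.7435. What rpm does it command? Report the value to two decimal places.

set_propeller: D = 0.516 m, P = 0.582 m (p = P/D = 1.127907); state ← (V=0, rpm=0)
throttle_to(8891): rpm ← 8891
adjust_throttle(+264): rpm ← 8891 +264 = 9155
set_airspeed(10.31): V ← 10.31 m/s
set_airspeed(92.72): V ← 92.72 m/s
throttle_to(5417): rpm ← 5417
adjust_airspeed(-12.5): V ← 92.72 -12.5 = 80.22 m/s
throttle_to(10858): rpm ← 10858
final state: V = 80.22 m/s, rpm = 10858 → n = rpm/60 = 180.966667 rev/s
target J* = 1.7435; solve J* = V/(n·D) for n: n = V/(J*·D) = 80.22/(1.7435 × 0.516) = 89.168406 rev/s
rpm = 60·n = 5350.104374

rpm = 5350.10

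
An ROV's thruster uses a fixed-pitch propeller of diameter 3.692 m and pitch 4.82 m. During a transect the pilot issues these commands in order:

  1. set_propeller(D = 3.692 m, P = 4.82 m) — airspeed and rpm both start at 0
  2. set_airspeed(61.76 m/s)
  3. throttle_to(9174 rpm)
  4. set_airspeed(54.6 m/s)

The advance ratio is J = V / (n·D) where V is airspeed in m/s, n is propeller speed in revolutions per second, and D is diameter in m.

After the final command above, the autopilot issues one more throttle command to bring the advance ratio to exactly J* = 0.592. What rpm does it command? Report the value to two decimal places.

rpm = 1498.86

set_propeller: D = 3.692 m, P = 4.82 m (p = P/D = 1.305525); state ← (V=0, rpm=0)
set_airspeed(61.76): V ← 61.76 m/s
throttle_to(9174): rpm ← 9174
set_airspeed(54.6): V ← 54.6 m/s
final state: V = 54.6 m/s, rpm = 9174 → n = rpm/60 = 152.900000 rev/s
target J* = 0.592; solve J* = V/(n·D) for n: n = V/(J*·D) = 54.6/(0.592 × 3.692) = 24.980967 rev/s
rpm = 60·n = 1498.858013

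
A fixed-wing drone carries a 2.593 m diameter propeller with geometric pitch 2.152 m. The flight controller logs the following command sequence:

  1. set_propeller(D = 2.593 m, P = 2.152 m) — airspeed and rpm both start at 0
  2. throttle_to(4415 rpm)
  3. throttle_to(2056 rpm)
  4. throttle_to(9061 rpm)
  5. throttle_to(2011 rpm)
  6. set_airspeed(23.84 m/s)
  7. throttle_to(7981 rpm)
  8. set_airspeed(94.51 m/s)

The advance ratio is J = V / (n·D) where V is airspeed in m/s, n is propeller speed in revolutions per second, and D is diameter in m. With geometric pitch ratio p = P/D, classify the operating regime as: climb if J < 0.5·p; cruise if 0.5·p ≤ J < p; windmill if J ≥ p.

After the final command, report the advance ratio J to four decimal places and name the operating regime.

set_propeller: D = 2.593 m, P = 2.152 m (p = P/D = 0.829927); state ← (V=0, rpm=0)
throttle_to(4415): rpm ← 4415
throttle_to(2056): rpm ← 2056
throttle_to(9061): rpm ← 9061
throttle_to(2011): rpm ← 2011
set_airspeed(23.84): V ← 23.84 m/s
throttle_to(7981): rpm ← 7981
set_airspeed(94.51): V ← 94.51 m/s
final state: V = 94.51 m/s, rpm = 7981 → n = rpm/60 = 133.016667 rev/s
J = V / (n·D) = 94.51 / (133.016667 × 2.593) = 0.274012
regime bands: climb J<0.4150 | cruise [0.4150, 0.8299) | windmill J≥0.8299
J = 0.2740 → climb

J = 0.2740, regime = climb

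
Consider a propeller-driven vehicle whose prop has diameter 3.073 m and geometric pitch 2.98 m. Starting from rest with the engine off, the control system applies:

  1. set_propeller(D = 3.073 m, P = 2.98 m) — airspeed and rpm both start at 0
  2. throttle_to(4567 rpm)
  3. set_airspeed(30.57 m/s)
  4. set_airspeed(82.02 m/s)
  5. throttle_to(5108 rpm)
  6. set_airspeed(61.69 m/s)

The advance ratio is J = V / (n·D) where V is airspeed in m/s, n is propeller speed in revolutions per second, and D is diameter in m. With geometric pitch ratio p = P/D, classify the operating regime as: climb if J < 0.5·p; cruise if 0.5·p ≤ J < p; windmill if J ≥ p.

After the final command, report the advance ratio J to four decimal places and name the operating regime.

set_propeller: D = 3.073 m, P = 2.98 m (p = P/D = 0.969736); state ← (V=0, rpm=0)
throttle_to(4567): rpm ← 4567
set_airspeed(30.57): V ← 30.57 m/s
set_airspeed(82.02): V ← 82.02 m/s
throttle_to(5108): rpm ← 5108
set_airspeed(61.69): V ← 61.69 m/s
final state: V = 61.69 m/s, rpm = 5108 → n = rpm/60 = 85.133333 rev/s
J = V / (n·D) = 61.69 / (85.133333 × 3.073) = 0.235805
regime bands: climb J<0.4849 | cruise [0.4849, 0.9697) | windmill J≥0.9697
J = 0.2358 → climb

J = 0.2358, regime = climb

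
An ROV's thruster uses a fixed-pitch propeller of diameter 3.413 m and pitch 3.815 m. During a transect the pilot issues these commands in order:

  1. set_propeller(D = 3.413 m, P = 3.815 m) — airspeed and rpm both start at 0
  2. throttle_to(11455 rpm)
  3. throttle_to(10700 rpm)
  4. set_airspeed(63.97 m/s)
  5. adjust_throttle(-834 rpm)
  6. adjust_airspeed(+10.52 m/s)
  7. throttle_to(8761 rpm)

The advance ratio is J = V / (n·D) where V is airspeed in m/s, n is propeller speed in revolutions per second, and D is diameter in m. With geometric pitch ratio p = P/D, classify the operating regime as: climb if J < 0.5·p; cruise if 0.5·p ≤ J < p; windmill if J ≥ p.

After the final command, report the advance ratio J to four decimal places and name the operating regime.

set_propeller: D = 3.413 m, P = 3.815 m (p = P/D = 1.117785); state ← (V=0, rpm=0)
throttle_to(11455): rpm ← 11455
throttle_to(10700): rpm ← 10700
set_airspeed(63.97): V ← 63.97 m/s
adjust_throttle(-834): rpm ← 10700 -834 = 9866
adjust_airspeed(+10.52): V ← 63.97 +10.52 = 74.49 m/s
throttle_to(8761): rpm ← 8761
final state: V = 74.49 m/s, rpm = 8761 → n = rpm/60 = 146.016667 rev/s
J = V / (n·D) = 74.49 / (146.016667 × 3.413) = 0.149472
regime bands: climb J<0.5589 | cruise [0.5589, 1.1178) | windmill J≥1.1178
J = 0.1495 → climb

J = 0.1495, regime = climb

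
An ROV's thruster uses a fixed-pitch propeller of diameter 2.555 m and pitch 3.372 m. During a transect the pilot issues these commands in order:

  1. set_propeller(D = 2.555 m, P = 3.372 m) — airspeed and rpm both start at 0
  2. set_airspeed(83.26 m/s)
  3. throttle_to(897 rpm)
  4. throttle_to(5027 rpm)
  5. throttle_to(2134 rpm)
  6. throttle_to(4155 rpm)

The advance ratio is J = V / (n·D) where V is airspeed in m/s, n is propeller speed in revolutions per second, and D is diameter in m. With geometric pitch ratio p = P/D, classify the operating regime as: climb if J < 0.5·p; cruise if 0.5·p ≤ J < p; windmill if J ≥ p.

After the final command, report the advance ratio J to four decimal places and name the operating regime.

set_propeller: D = 2.555 m, P = 3.372 m (p = P/D = 1.319765); state ← (V=0, rpm=0)
set_airspeed(83.26): V ← 83.26 m/s
throttle_to(897): rpm ← 897
throttle_to(5027): rpm ← 5027
throttle_to(2134): rpm ← 2134
throttle_to(4155): rpm ← 4155
final state: V = 83.26 m/s, rpm = 4155 → n = rpm/60 = 69.250000 rev/s
J = V / (n·D) = 83.26 / (69.250000 × 2.555) = 0.470572
regime bands: climb J<0.6599 | cruise [0.6599, 1.3198) | windmill J≥1.3198
J = 0.4706 → climb

J = 0.4706, regime = climb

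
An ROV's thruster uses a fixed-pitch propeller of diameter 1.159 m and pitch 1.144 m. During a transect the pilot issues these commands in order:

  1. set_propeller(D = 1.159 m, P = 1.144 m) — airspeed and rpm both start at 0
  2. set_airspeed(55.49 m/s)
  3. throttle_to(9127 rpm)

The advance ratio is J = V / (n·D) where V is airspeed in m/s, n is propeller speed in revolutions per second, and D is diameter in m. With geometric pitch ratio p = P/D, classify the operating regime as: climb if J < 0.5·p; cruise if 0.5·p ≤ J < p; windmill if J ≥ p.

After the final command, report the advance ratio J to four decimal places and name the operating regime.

J = 0.3147, regime = climb

set_propeller: D = 1.159 m, P = 1.144 m (p = P/D = 0.987058); state ← (V=0, rpm=0)
set_airspeed(55.49): V ← 55.49 m/s
throttle_to(9127): rpm ← 9127
final state: V = 55.49 m/s, rpm = 9127 → n = rpm/60 = 152.116667 rev/s
J = V / (n·D) = 55.49 / (152.116667 × 1.159) = 0.314742
regime bands: climb J<0.4935 | cruise [0.4935, 0.9871) | windmill J≥0.9871
J = 0.3147 → climb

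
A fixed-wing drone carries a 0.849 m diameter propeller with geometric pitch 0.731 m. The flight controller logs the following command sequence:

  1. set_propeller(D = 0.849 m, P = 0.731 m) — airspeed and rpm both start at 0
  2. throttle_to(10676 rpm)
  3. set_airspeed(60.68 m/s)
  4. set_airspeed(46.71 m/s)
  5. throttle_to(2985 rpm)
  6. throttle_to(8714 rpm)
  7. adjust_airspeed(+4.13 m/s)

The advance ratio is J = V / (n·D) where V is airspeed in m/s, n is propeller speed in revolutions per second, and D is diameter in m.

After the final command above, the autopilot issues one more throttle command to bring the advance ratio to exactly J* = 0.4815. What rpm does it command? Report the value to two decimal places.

set_propeller: D = 0.849 m, P = 0.731 m (p = P/D = 0.861013); state ← (V=0, rpm=0)
throttle_to(10676): rpm ← 10676
set_airspeed(60.68): V ← 60.68 m/s
set_airspeed(46.71): V ← 46.71 m/s
throttle_to(2985): rpm ← 2985
throttle_to(8714): rpm ← 8714
adjust_airspeed(+4.13): V ← 46.71 +4.13 = 50.84 m/s
final state: V = 50.84 m/s, rpm = 8714 → n = rpm/60 = 145.233333 rev/s
target J* = 0.4815; solve J* = V/(n·D) for n: n = V/(J*·D) = 50.84/(0.4815 × 0.849) = 124.365970 rev/s
rpm = 60·n = 7461.958177

rpm = 7461.96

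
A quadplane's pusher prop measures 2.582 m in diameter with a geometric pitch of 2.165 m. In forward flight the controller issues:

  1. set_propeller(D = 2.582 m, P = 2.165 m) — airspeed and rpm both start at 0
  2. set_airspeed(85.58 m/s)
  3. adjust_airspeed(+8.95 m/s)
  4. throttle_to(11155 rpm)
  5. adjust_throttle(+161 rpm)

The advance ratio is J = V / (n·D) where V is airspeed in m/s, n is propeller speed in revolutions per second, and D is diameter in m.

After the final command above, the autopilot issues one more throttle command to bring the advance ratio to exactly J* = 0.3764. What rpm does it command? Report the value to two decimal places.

set_propeller: D = 2.582 m, P = 2.165 m (p = P/D = 0.838497); state ← (V=0, rpm=0)
set_airspeed(85.58): V ← 85.58 m/s
adjust_airspeed(+8.95): V ← 85.58 +8.95 = 94.53 m/s
throttle_to(11155): rpm ← 11155
adjust_throttle(+161): rpm ← 11155 +161 = 11316
final state: V = 94.53 m/s, rpm = 11316 → n = rpm/60 = 188.600000 rev/s
target J* = 0.3764; solve J* = V/(n·D) for n: n = V/(J*·D) = 94.53/(0.3764 × 2.582) = 97.266616 rev/s
rpm = 60·n = 5835.996941

rpm = 5836.00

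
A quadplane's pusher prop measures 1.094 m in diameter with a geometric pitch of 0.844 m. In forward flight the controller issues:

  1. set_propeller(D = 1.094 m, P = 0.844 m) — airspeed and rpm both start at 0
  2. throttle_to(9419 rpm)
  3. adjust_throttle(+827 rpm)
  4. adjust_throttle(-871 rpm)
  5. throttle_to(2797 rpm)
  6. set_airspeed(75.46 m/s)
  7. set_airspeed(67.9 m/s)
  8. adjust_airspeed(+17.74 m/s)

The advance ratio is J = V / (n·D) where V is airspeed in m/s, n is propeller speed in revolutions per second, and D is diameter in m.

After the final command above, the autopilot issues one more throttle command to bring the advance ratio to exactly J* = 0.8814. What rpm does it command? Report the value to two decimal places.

set_propeller: D = 1.094 m, P = 0.844 m (p = P/D = 0.771481); state ← (V=0, rpm=0)
throttle_to(9419): rpm ← 9419
adjust_throttle(+827): rpm ← 9419 +827 = 10246
adjust_throttle(-871): rpm ← 10246 -871 = 9375
throttle_to(2797): rpm ← 2797
set_airspeed(75.46): V ← 75.46 m/s
set_airspeed(67.9): V ← 67.9 m/s
adjust_airspeed(+17.74): V ← 67.9 +17.74 = 85.64 m/s
final state: V = 85.64 m/s, rpm = 2797 → n = rpm/60 = 46.616667 rev/s
target J* = 0.8814; solve J* = V/(n·D) for n: n = V/(J*·D) = 85.64/(0.8814 × 1.094) = 88.814994 rev/s
rpm = 60·n = 5328.899636

rpm = 5328.90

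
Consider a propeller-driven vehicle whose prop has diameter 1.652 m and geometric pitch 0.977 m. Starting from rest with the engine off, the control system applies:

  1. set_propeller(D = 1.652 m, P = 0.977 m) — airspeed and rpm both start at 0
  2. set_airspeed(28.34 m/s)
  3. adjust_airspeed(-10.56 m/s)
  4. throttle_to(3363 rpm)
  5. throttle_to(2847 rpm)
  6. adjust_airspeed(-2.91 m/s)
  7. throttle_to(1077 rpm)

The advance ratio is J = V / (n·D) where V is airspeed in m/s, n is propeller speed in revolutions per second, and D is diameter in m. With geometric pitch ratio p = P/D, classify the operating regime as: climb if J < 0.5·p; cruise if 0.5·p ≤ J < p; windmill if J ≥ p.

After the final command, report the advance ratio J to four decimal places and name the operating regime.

set_propeller: D = 1.652 m, P = 0.977 m (p = P/D = 0.591404); state ← (V=0, rpm=0)
set_airspeed(28.34): V ← 28.34 m/s
adjust_airspeed(-10.56): V ← 28.34 -10.56 = 17.78 m/s
throttle_to(3363): rpm ← 3363
throttle_to(2847): rpm ← 2847
adjust_airspeed(-2.91): V ← 17.78 -2.91 = 14.87 m/s
throttle_to(1077): rpm ← 1077
final state: V = 14.87 m/s, rpm = 1077 → n = rpm/60 = 17.950000 rev/s
J = V / (n·D) = 14.87 / (17.950000 × 1.652) = 0.501460
regime bands: climb J<0.2957 | cruise [0.2957, 0.5914) | windmill J≥0.5914
J = 0.5015 → cruise

J = 0.5015, regime = cruise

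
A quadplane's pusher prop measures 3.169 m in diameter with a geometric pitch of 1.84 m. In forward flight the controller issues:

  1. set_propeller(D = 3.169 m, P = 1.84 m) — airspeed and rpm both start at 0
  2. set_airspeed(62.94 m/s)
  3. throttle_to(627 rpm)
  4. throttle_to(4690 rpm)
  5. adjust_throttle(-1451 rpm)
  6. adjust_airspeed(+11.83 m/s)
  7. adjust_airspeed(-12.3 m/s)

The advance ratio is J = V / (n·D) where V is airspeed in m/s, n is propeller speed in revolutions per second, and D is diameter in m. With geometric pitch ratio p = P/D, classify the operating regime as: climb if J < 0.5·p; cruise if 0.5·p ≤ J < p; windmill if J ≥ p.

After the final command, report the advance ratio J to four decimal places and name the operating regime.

J = 0.3652, regime = cruise

set_propeller: D = 3.169 m, P = 1.84 m (p = P/D = 0.580625); state ← (V=0, rpm=0)
set_airspeed(62.94): V ← 62.94 m/s
throttle_to(627): rpm ← 627
throttle_to(4690): rpm ← 4690
adjust_throttle(-1451): rpm ← 4690 -1451 = 3239
adjust_airspeed(+11.83): V ← 62.94 +11.83 = 74.77 m/s
adjust_airspeed(-12.3): V ← 74.77 -12.3 = 62.47 m/s
final state: V = 62.47 m/s, rpm = 3239 → n = rpm/60 = 53.983333 rev/s
J = V / (n·D) = 62.47 / (53.983333 × 3.169) = 0.365165
regime bands: climb J<0.2903 | cruise [0.2903, 0.5806) | windmill J≥0.5806
J = 0.3652 → cruise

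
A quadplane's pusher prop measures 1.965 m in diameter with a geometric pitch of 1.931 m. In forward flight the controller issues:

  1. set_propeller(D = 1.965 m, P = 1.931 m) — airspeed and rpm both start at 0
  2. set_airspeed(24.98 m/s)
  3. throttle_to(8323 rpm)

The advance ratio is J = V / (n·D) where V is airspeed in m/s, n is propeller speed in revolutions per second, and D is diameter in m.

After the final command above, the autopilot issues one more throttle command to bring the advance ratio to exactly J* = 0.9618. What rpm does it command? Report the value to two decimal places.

rpm = 793.04

set_propeller: D = 1.965 m, P = 1.931 m (p = P/D = 0.982697); state ← (V=0, rpm=0)
set_airspeed(24.98): V ← 24.98 m/s
throttle_to(8323): rpm ← 8323
final state: V = 24.98 m/s, rpm = 8323 → n = rpm/60 = 138.716667 rev/s
target J* = 0.9618; solve J* = V/(n·D) for n: n = V/(J*·D) = 24.98/(0.9618 × 1.965) = 13.217372 rev/s
rpm = 60·n = 793.042308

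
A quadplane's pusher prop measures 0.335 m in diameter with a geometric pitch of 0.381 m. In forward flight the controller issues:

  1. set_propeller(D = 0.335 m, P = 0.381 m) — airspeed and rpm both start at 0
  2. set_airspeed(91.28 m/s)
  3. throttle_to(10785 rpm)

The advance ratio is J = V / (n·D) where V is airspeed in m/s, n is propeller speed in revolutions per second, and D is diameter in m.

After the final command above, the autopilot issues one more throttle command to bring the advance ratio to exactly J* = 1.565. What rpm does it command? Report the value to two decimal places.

set_propeller: D = 0.335 m, P = 0.381 m (p = P/D = 1.137313); state ← (V=0, rpm=0)
set_airspeed(91.28): V ← 91.28 m/s
throttle_to(10785): rpm ← 10785
final state: V = 91.28 m/s, rpm = 10785 → n = rpm/60 = 179.750000 rev/s
target J* = 1.565; solve J* = V/(n·D) for n: n = V/(J*·D) = 91.28/(1.565 × 0.335) = 174.107100 rev/s
rpm = 60·n = 10446.426017

rpm = 10446.43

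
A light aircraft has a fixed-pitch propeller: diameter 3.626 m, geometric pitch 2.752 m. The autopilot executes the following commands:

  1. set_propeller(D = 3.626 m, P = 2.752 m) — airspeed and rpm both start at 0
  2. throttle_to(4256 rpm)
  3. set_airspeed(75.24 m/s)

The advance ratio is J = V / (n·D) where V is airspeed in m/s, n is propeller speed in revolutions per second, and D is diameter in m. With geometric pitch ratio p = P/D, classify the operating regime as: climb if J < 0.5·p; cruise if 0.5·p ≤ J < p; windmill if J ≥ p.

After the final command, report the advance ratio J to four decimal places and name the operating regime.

J = 0.2925, regime = climb

set_propeller: D = 3.626 m, P = 2.752 m (p = P/D = 0.758963); state ← (V=0, rpm=0)
throttle_to(4256): rpm ← 4256
set_airspeed(75.24): V ← 75.24 m/s
final state: V = 75.24 m/s, rpm = 4256 → n = rpm/60 = 70.933333 rev/s
J = V / (n·D) = 75.24 / (70.933333 × 3.626) = 0.292530
regime bands: climb J<0.3795 | cruise [0.3795, 0.7590) | windmill J≥0.7590
J = 0.2925 → climb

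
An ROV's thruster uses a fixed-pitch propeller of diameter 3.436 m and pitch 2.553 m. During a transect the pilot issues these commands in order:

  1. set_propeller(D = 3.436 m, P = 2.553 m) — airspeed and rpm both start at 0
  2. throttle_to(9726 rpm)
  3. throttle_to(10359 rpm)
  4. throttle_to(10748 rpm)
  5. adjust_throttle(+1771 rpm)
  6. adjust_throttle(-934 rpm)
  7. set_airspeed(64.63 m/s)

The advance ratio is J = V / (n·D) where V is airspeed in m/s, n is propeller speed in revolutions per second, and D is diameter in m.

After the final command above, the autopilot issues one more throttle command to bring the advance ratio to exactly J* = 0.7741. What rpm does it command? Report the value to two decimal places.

set_propeller: D = 3.436 m, P = 2.553 m (p = P/D = 0.743015); state ← (V=0, rpm=0)
throttle_to(9726): rpm ← 9726
throttle_to(10359): rpm ← 10359
throttle_to(10748): rpm ← 10748
adjust_throttle(+1771): rpm ← 10748 +1771 = 12519
adjust_throttle(-934): rpm ← 12519 -934 = 11585
set_airspeed(64.63): V ← 64.63 m/s
final state: V = 64.63 m/s, rpm = 11585 → n = rpm/60 = 193.083333 rev/s
target J* = 0.7741; solve J* = V/(n·D) for n: n = V/(J*·D) = 64.63/(0.7741 × 3.436) = 24.298750 rev/s
rpm = 60·n = 1457.925002

rpm = 1457.93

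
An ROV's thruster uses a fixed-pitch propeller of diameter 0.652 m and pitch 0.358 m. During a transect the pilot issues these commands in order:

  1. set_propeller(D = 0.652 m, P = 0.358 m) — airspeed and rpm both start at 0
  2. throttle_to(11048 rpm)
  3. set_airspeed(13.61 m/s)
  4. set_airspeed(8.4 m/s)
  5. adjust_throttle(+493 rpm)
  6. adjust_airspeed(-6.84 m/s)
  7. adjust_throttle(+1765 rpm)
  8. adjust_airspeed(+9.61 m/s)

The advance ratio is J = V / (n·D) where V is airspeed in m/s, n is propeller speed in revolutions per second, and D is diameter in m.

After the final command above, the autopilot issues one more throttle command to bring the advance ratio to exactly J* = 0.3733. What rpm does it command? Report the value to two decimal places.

rpm = 2753.59

set_propeller: D = 0.652 m, P = 0.358 m (p = P/D = 0.549080); state ← (V=0, rpm=0)
throttle_to(11048): rpm ← 11048
set_airspeed(13.61): V ← 13.61 m/s
set_airspeed(8.4): V ← 8.4 m/s
adjust_throttle(+493): rpm ← 11048 +493 = 11541
adjust_airspeed(-6.84): V ← 8.4 -6.84 = 1.56 m/s
adjust_throttle(+1765): rpm ← 11541 +1765 = 13306
adjust_airspeed(+9.61): V ← 1.56 +9.61 = 11.17 m/s
final state: V = 11.17 m/s, rpm = 13306 → n = rpm/60 = 221.766667 rev/s
target J* = 0.3733; solve J* = V/(n·D) for n: n = V/(J*·D) = 11.17/(0.3733 × 0.652) = 45.893120 rev/s
rpm = 60·n = 2753.587223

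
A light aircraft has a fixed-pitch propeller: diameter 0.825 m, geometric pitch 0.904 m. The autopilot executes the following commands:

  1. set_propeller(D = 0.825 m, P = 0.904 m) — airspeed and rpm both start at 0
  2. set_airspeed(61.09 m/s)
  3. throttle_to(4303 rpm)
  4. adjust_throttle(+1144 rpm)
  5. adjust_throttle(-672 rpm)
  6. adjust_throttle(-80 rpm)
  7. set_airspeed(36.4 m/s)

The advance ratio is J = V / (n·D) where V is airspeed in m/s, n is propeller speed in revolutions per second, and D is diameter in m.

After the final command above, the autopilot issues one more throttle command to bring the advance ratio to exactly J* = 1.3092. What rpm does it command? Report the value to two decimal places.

set_propeller: D = 0.825 m, P = 0.904 m (p = P/D = 1.095758); state ← (V=0, rpm=0)
set_airspeed(61.09): V ← 61.09 m/s
throttle_to(4303): rpm ← 4303
adjust_throttle(+1144): rpm ← 4303 +1144 = 5447
adjust_throttle(-672): rpm ← 5447 -672 = 4775
adjust_throttle(-80): rpm ← 4775 -80 = 4695
set_airspeed(36.4): V ← 36.4 m/s
final state: V = 36.4 m/s, rpm = 4695 → n = rpm/60 = 78.250000 rev/s
target J* = 1.3092; solve J* = V/(n·D) for n: n = V/(J*·D) = 36.4/(1.3092 × 0.825) = 33.700895 rev/s
rpm = 60·n = 2022.053718

rpm = 2022.05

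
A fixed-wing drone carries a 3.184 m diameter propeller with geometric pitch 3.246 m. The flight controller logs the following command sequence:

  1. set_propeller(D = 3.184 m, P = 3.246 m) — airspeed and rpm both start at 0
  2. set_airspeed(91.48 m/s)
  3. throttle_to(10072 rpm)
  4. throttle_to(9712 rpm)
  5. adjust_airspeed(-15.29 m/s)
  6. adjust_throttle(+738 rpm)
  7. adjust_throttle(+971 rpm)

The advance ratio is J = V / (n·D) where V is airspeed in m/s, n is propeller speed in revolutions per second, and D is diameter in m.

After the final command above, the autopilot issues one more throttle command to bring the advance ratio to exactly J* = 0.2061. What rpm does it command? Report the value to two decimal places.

rpm = 6966.24

set_propeller: D = 3.184 m, P = 3.246 m (p = P/D = 1.019472); state ← (V=0, rpm=0)
set_airspeed(91.48): V ← 91.48 m/s
throttle_to(10072): rpm ← 10072
throttle_to(9712): rpm ← 9712
adjust_airspeed(-15.29): V ← 91.48 -15.29 = 76.19 m/s
adjust_throttle(+738): rpm ← 9712 +738 = 10450
adjust_throttle(+971): rpm ← 10450 +971 = 11421
final state: V = 76.19 m/s, rpm = 11421 → n = rpm/60 = 190.350000 rev/s
target J* = 0.2061; solve J* = V/(n·D) for n: n = V/(J*·D) = 76.19/(0.2061 × 3.184) = 116.103931 rev/s
rpm = 60·n = 6966.235837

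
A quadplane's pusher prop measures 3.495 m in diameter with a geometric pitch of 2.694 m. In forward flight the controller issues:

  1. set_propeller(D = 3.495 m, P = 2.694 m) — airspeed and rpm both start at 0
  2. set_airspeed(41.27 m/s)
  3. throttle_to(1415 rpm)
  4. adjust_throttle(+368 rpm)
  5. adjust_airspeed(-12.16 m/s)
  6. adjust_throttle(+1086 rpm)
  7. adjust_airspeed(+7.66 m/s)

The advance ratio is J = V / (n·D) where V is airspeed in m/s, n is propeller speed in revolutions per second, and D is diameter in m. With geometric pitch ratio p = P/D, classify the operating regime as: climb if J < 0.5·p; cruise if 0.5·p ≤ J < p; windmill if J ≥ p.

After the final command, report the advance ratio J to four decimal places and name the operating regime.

J = 0.2200, regime = climb

set_propeller: D = 3.495 m, P = 2.694 m (p = P/D = 0.770815); state ← (V=0, rpm=0)
set_airspeed(41.27): V ← 41.27 m/s
throttle_to(1415): rpm ← 1415
adjust_throttle(+368): rpm ← 1415 +368 = 1783
adjust_airspeed(-12.16): V ← 41.27 -12.16 = 29.11 m/s
adjust_throttle(+1086): rpm ← 1783 +1086 = 2869
adjust_airspeed(+7.66): V ← 29.11 +7.66 = 36.77 m/s
final state: V = 36.77 m/s, rpm = 2869 → n = rpm/60 = 47.816667 rev/s
J = V / (n·D) = 36.77 / (47.816667 × 3.495) = 0.220023
regime bands: climb J<0.3854 | cruise [0.3854, 0.7708) | windmill J≥0.7708
J = 0.2200 → climb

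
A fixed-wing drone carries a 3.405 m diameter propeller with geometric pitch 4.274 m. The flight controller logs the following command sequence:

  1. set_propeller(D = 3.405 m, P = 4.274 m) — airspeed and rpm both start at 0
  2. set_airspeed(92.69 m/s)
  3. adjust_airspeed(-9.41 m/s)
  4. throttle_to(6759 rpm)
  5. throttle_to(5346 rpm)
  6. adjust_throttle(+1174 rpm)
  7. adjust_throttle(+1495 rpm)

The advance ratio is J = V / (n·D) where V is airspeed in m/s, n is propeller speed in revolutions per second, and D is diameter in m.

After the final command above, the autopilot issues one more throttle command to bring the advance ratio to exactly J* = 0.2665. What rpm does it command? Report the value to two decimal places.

rpm = 5506.53

set_propeller: D = 3.405 m, P = 4.274 m (p = P/D = 1.255213); state ← (V=0, rpm=0)
set_airspeed(92.69): V ← 92.69 m/s
adjust_airspeed(-9.41): V ← 92.69 -9.41 = 83.28 m/s
throttle_to(6759): rpm ← 6759
throttle_to(5346): rpm ← 5346
adjust_throttle(+1174): rpm ← 5346 +1174 = 6520
adjust_throttle(+1495): rpm ← 6520 +1495 = 8015
final state: V = 83.28 m/s, rpm = 8015 → n = rpm/60 = 133.583333 rev/s
target J* = 0.2665; solve J* = V/(n·D) for n: n = V/(J*·D) = 83.28/(0.2665 × 3.405) = 91.775421 rev/s
rpm = 60·n = 5506.525279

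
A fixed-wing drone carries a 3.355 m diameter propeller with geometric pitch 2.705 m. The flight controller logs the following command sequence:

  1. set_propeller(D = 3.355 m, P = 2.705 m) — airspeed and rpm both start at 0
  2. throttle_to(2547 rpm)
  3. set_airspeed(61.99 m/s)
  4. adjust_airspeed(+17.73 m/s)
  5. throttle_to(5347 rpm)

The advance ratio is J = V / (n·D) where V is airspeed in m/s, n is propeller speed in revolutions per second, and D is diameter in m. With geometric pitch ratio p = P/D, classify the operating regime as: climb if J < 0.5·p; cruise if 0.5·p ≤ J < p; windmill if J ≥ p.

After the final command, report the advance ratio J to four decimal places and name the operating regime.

J = 0.2666, regime = climb

set_propeller: D = 3.355 m, P = 2.705 m (p = P/D = 0.806259); state ← (V=0, rpm=0)
throttle_to(2547): rpm ← 2547
set_airspeed(61.99): V ← 61.99 m/s
adjust_airspeed(+17.73): V ← 61.99 +17.73 = 79.72 m/s
throttle_to(5347): rpm ← 5347
final state: V = 79.72 m/s, rpm = 5347 → n = rpm/60 = 89.116667 rev/s
J = V / (n·D) = 79.72 / (89.116667 × 3.355) = 0.266634
regime bands: climb J<0.4031 | cruise [0.4031, 0.8063) | windmill J≥0.8063
J = 0.2666 → climb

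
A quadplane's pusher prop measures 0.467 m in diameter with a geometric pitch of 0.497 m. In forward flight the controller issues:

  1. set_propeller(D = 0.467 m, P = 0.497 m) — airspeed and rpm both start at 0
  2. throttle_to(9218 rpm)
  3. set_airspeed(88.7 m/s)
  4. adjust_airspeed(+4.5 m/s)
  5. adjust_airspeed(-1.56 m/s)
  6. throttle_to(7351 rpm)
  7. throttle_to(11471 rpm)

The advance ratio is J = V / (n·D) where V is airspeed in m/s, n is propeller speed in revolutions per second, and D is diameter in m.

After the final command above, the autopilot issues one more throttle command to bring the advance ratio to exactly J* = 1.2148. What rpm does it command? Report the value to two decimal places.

rpm = 9692.03

set_propeller: D = 0.467 m, P = 0.497 m (p = P/D = 1.064240); state ← (V=0, rpm=0)
throttle_to(9218): rpm ← 9218
set_airspeed(88.7): V ← 88.7 m/s
adjust_airspeed(+4.5): V ← 88.7 +4.5 = 93.2 m/s
adjust_airspeed(-1.56): V ← 93.2 -1.56 = 91.64 m/s
throttle_to(7351): rpm ← 7351
throttle_to(11471): rpm ← 11471
final state: V = 91.64 m/s, rpm = 11471 → n = rpm/60 = 191.183333 rev/s
target J* = 1.2148; solve J* = V/(n·D) for n: n = V/(J*·D) = 91.64/(1.2148 × 0.467) = 161.533803 rev/s
rpm = 60·n = 9692.028155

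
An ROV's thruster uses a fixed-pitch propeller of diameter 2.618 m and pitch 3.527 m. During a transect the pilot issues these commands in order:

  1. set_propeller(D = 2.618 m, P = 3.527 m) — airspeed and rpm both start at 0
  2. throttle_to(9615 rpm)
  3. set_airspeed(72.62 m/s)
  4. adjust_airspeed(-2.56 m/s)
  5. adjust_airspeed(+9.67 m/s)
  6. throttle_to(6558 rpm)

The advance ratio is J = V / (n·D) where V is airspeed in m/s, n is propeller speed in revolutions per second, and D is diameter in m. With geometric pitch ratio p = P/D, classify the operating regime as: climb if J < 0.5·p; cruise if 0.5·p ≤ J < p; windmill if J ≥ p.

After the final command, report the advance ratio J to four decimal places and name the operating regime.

set_propeller: D = 2.618 m, P = 3.527 m (p = P/D = 1.347212); state ← (V=0, rpm=0)
throttle_to(9615): rpm ← 9615
set_airspeed(72.62): V ← 72.62 m/s
adjust_airspeed(-2.56): V ← 72.62 -2.56 = 70.06 m/s
adjust_airspeed(+9.67): V ← 70.06 +9.67 = 79.73 m/s
throttle_to(6558): rpm ← 6558
final state: V = 79.73 m/s, rpm = 6558 → n = rpm/60 = 109.300000 rev/s
J = V / (n·D) = 79.73 / (109.300000 × 2.618) = 0.278633
regime bands: climb J<0.6736 | cruise [0.6736, 1.3472) | windmill J≥1.3472
J = 0.2786 → climb

J = 0.2786, regime = climb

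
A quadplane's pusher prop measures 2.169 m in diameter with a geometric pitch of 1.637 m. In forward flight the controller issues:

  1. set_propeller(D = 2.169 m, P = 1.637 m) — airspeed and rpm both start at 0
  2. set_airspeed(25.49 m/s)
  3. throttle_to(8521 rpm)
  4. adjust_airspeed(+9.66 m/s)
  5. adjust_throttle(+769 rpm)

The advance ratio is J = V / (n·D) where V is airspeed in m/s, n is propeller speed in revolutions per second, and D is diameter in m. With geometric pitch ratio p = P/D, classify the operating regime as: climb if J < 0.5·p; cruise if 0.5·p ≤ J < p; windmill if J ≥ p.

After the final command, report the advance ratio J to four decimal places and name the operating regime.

J = 0.1047, regime = climb

set_propeller: D = 2.169 m, P = 1.637 m (p = P/D = 0.754726); state ← (V=0, rpm=0)
set_airspeed(25.49): V ← 25.49 m/s
throttle_to(8521): rpm ← 8521
adjust_airspeed(+9.66): V ← 25.49 +9.66 = 35.15 m/s
adjust_throttle(+769): rpm ← 8521 +769 = 9290
final state: V = 35.15 m/s, rpm = 9290 → n = rpm/60 = 154.833333 rev/s
J = V / (n·D) = 35.15 / (154.833333 × 2.169) = 0.104665
regime bands: climb J<0.3774 | cruise [0.3774, 0.7547) | windmill J≥0.7547
J = 0.1047 → climb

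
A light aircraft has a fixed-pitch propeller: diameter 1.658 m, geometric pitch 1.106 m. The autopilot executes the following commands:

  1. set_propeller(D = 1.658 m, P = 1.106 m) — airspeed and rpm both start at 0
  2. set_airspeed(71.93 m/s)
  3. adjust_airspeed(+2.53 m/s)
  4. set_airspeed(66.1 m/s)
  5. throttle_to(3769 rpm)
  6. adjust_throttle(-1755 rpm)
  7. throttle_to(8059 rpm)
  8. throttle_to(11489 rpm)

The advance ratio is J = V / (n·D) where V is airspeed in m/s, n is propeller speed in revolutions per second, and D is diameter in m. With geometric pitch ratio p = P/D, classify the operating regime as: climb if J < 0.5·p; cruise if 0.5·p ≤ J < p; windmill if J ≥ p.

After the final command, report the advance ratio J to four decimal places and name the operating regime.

set_propeller: D = 1.658 m, P = 1.106 m (p = P/D = 0.667069); state ← (V=0, rpm=0)
set_airspeed(71.93): V ← 71.93 m/s
adjust_airspeed(+2.53): V ← 71.93 +2.53 = 74.46 m/s
set_airspeed(66.1): V ← 66.1 m/s
throttle_to(3769): rpm ← 3769
adjust_throttle(-1755): rpm ← 3769 -1755 = 2014
throttle_to(8059): rpm ← 8059
throttle_to(11489): rpm ← 11489
final state: V = 66.1 m/s, rpm = 11489 → n = rpm/60 = 191.483333 rev/s
J = V / (n·D) = 66.1 / (191.483333 × 1.658) = 0.208203
regime bands: climb J<0.3335 | cruise [0.3335, 0.6671) | windmill J≥0.6671
J = 0.2082 → climb

J = 0.2082, regime = climb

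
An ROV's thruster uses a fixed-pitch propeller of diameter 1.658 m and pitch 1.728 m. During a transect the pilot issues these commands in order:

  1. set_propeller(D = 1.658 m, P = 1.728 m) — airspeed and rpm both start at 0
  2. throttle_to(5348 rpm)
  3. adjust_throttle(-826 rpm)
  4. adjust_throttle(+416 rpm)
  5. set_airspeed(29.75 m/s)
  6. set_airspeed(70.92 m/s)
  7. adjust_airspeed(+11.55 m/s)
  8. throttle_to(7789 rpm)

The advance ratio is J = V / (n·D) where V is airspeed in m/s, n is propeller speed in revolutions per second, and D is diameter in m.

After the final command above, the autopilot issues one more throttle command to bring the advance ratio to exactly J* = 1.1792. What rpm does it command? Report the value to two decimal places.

set_propeller: D = 1.658 m, P = 1.728 m (p = P/D = 1.042220); state ← (V=0, rpm=0)
throttle_to(5348): rpm ← 5348
adjust_throttle(-826): rpm ← 5348 -826 = 4522
adjust_throttle(+416): rpm ← 4522 +416 = 4938
set_airspeed(29.75): V ← 29.75 m/s
set_airspeed(70.92): V ← 70.92 m/s
adjust_airspeed(+11.55): V ← 70.92 +11.55 = 82.47 m/s
throttle_to(7789): rpm ← 7789
final state: V = 82.47 m/s, rpm = 7789 → n = rpm/60 = 129.816667 rev/s
target J* = 1.1792; solve J* = V/(n·D) for n: n = V/(J*·D) = 82.47/(1.1792 × 1.658) = 42.181692 rev/s
rpm = 60·n = 2530.901529

rpm = 2530.90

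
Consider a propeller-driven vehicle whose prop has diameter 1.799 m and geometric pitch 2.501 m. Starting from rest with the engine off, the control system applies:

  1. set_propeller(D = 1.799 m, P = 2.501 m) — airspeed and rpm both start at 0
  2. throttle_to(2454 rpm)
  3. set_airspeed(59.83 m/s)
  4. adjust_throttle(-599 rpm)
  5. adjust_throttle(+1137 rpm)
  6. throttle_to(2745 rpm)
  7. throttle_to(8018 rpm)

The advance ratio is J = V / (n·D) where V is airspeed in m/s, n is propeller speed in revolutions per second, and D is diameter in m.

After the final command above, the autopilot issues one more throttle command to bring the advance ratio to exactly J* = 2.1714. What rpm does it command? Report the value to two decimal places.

set_propeller: D = 1.799 m, P = 2.501 m (p = P/D = 1.390217); state ← (V=0, rpm=0)
throttle_to(2454): rpm ← 2454
set_airspeed(59.83): V ← 59.83 m/s
adjust_throttle(-599): rpm ← 2454 -599 = 1855
adjust_throttle(+1137): rpm ← 1855 +1137 = 2992
throttle_to(2745): rpm ← 2745
throttle_to(8018): rpm ← 8018
final state: V = 59.83 m/s, rpm = 8018 → n = rpm/60 = 133.633333 rev/s
target J* = 2.1714; solve J* = V/(n·D) for n: n = V/(J*·D) = 59.83/(2.1714 × 1.799) = 15.316093 rev/s
rpm = 60·n = 918.965604

rpm = 918.97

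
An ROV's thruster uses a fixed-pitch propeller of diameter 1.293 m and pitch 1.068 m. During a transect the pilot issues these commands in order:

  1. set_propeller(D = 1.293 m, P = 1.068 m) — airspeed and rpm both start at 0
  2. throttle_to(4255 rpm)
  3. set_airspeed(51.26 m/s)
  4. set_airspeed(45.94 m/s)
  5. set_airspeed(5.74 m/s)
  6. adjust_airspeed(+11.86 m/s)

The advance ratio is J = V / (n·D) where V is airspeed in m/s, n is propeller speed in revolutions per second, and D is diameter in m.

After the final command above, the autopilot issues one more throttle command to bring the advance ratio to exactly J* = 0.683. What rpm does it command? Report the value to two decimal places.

rpm = 1195.76

set_propeller: D = 1.293 m, P = 1.068 m (p = P/D = 0.825986); state ← (V=0, rpm=0)
throttle_to(4255): rpm ← 4255
set_airspeed(51.26): V ← 51.26 m/s
set_airspeed(45.94): V ← 45.94 m/s
set_airspeed(5.74): V ← 5.74 m/s
adjust_airspeed(+11.86): V ← 5.74 +11.86 = 17.6 m/s
final state: V = 17.6 m/s, rpm = 4255 → n = rpm/60 = 70.916667 rev/s
target J* = 0.683; solve J* = V/(n·D) for n: n = V/(J*·D) = 17.6/(0.683 × 1.293) = 19.929364 rev/s
rpm = 60·n = 1195.761840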